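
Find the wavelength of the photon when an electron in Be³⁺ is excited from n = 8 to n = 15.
509.403 nm

First, find the transition energy using E_n = -13.6057 Z² / n² eV:
E_8 = -13.6057 × 4² / 8² = -3.4014250 eV
E_15 = -13.6057 × 4² / 15² = -0.9675164 eV

Photon energy: |ΔE| = |E_15 - E_8| = 2.4339086 eV

Convert to wavelength using E = hc/λ with hc = 1239.84 eV·nm:
λ = hc/E = 1239.84 eV·nm / 2.4339086 eV
λ = 509.403 nm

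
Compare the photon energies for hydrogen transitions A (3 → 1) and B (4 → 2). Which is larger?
3 → 1

Calculate the energy for each transition:

Transition 3 → 1:
ΔE₁ = |E_1 - E_3| = |-13.6057/1² - (-13.6057/3²)|
ΔE₁ = |-13.605700000 - (-1.511744444)| = 12.093956 eV

Transition 4 → 2:
ΔE₂ = |E_2 - E_4| = |-13.6057/2² - (-13.6057/4²)|
ΔE₂ = |-3.401425000 - (-0.850356250)| = 2.551069 eV

Since 12.093956 eV > 2.551069 eV, the transition 3 → 1 emits the more energetic photon.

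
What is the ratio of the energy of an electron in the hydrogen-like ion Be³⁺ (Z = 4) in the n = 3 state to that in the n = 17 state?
32.1111

Using E_n = -13.6057 Z² / n² eV with Z = 4:

E_3 = -13.6057 × 4² / 3² = -217.6912 / 9 = -24.1879111111 eV
E_17 = -13.6057 × 4² / 17² = -217.6912 / 289 = -0.7532567474 eV

The ratio is:
E_3/E_17 = (-24.1879111111) / (-0.7532567474)
E_3/E_17 = (-217.6912/9) / (-217.6912/289)
E_3/E_17 = 289/9
E_3/E_17 = 32.1111
(Note: the Z² factors cancel in the ratio.)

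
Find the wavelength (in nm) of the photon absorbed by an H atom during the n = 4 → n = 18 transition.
1533.7657 nm

First, find the transition energy using E_n = -13.6057 / n² eV:
E_4 = -13.6057 / 4² = -0.8503562500 eV
E_18 = -13.6057 / 18² = -0.0419929012 eV

Photon energy: |ΔE| = |E_18 - E_4| = 0.8083633488 eV

Convert to wavelength using E = hc/λ with hc = 1239.84 eV·nm:
λ = hc/E = 1239.84 eV·nm / 0.8083633488 eV
λ = 1533.7657 nm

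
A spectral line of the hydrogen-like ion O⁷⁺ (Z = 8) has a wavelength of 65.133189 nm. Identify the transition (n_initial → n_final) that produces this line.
n = 13 → n = 6

First, find the photon energy from the wavelength (hc = 1239.84 eV·nm):
E = hc/λ = 1239.84 eV·nm / 65.133189 nm = 19.035457 eV

The energy levels of O⁷⁺ satisfy E_n = -13.6057 × 8² / n² eV, so an emission n_i → n_f releases
ΔE = 13.6057 × 8² × (1/n_f² − 1/n_i²) eV.

Setting ΔE equal to the photon energy:
1/n_f² − 1/n_i² = 19.035457 / (13.6057 × 8²) = 0.021860618

Since 1/n_i² must be positive, we need 1/n_f² > 0.021860618, i.e. n_f ≤ 6. For each allowed n_f, solve n_i = (1/n_f² − 0.021860618)^(−1/2) and check whether it is a whole number:
  n_f = 1: 1/n_i² = 1.000000000 − 0.021860618 = 0.978139382 → n_i = 1.011  (not an integer) ✗
  n_f = 2: 1/n_i² = 0.250000000 − 0.021860618 = 0.228139382 → n_i = 2.094  (not an integer) ✗
  n_f = 3: 1/n_i² = 0.111111111 − 0.021860618 = 0.089250493 → n_i = 3.347  (not an integer) ✗
  n_f = 4: 1/n_i² = 0.062500000 − 0.021860618 = 0.040639382 → n_i = 4.961  (not an integer) ✗
  n_f = 5: 1/n_i² = 0.040000000 − 0.021860618 = 0.018139382 → n_i = 7.425  (not an integer) ✗
  n_f = 6: 1/n_i² = 0.027777778 − 0.021860618 = 0.005917160 → n_i = 13.000  → integer, n_i = 13 ✓

Only n_f = 6 gives an integer upper level, n_i = 13.

The transition is from n = 13 to n = 6 (emission).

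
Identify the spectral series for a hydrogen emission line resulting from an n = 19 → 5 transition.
Pfund series

The spectral series in hydrogen are named based on the final (lower) energy level:
- Lyman series: n_final = 1 (ultraviolet)
- Balmer series: n_final = 2 (visible/near-UV)
- Paschen series: n_final = 3 (infrared)
- Brackett series: n_final = 4 (infrared)
- Pfund series: n_final = 5 (far infrared)

Since this transition ends at n = 5, it belongs to the Pfund series.

For reference, this 19 → 5 line has photon energy
ΔE = 13.6057 eV × (1/5² - 1/19²) = 0.50653908033 eV,
corresponding to wavelength λ = hc/ΔE = 1239.84 eV·nm / 0.50653908033 eV = 2447.66899 nm in the far infrared region.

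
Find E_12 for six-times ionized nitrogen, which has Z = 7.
-4.62972 eV

For hydrogen-like ions, the energy levels scale with Z²:
E_n = -13.6057 Z² / n² eV

For N⁶⁺ (Z = 7) at n = 12:
E_12 = -13.6057 × 7² / 12²
E_12 = -13.6057 × 49 / 144
E_12 = -666.6793 / 144
E_12 = -4.62972 eV

The energy is 49 times more negative than hydrogen at the same n due to the stronger nuclear charge.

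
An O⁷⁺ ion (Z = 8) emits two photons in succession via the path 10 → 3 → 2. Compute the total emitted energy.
208.983552 eV

The energy levels of O⁷⁺ are E_n = -13.6057 × 8² / n² eV.

First transition (10 → 3):
ΔE₁ = |E_3 - E_10|
ΔE₁ = |-96.751644444444 - (-8.707648000000)| = 88.043996444 eV

Second transition (3 → 2):
ΔE₂ = |E_2 - E_3|
ΔE₂ = |-217.691200000000 - (-96.751644444444)| = 120.939555556 eV

Total energy released:
E_total = ΔE₁ + ΔE₂ = 88.043996444 + 120.939555556 = 208.983552 eV

Note: This equals the direct transition 10 → 2: 208.983552 eV ✓
Energy is conserved regardless of the path taken.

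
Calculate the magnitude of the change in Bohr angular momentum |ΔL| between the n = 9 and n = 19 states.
1.05e-33 J·s (or 10ℏ)

In the Bohr model, L_n = nℏ where ℏ = 1.0546e-34 J·s.

L_19 = 19ℏ = 2.0037e-33 J·s
L_9 = 9ℏ = 9.4914e-34 J·s

ΔL = L_19 - L_9 = (19 - 9)ℏ = 10ℏ
ΔL = 10 × 1.0546e-34 J·s = 1.05e-33 J·s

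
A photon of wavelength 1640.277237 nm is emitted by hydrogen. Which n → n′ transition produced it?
n = 12 → n = 4

First, find the photon energy from the wavelength (hc = 1239.84 eV·nm):
E = hc/λ = 1239.84 eV·nm / 1640.277237 nm = 0.75587222 eV

The energy levels of hydrogen satisfy E_n = -13.6057 / n² eV, so an emission n_i → n_f releases
ΔE = 13.6057 × (1/n_f² − 1/n_i²) eV.

Setting ΔE equal to the photon energy:
1/n_f² − 1/n_i² = 0.75587222 / 13.6057 = 0.055555555

Since 1/n_i² must be positive, we need 1/n_f² > 0.055555555, i.e. n_f ≤ 4. For each allowed n_f, solve n_i = (1/n_f² − 0.055555555)^(−1/2) and check whether it is a whole number:
  n_f = 1: 1/n_i² = 1.000000000 − 0.055555555 = 0.944444445 → n_i = 1.029  (not an integer) ✗
  n_f = 2: 1/n_i² = 0.250000000 − 0.055555555 = 0.194444445 → n_i = 2.268  (not an integer) ✗
  n_f = 3: 1/n_i² = 0.111111111 − 0.055555555 = 0.055555556 → n_i = 4.243  (not an integer) ✗
  n_f = 4: 1/n_i² = 0.062500000 − 0.055555555 = 0.006944445 → n_i = 12.000  → integer, n_i = 12 ✓

Only n_f = 4 gives an integer upper level, n_i = 12.

The transition is from n = 12 to n = 4 (emission).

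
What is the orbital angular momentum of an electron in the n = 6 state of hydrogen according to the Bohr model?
6.3274e-34 J·s (or 6ℏ)

In the Bohr model, angular momentum is quantized:
L = nℏ

where ℏ = h/(2π) = 1.054572e-34 J·s

For n = 6:
L = 6 × 1.054572e-34 J·s
L = 6.3274e-34 J·s

This can also be written as L = 6ℏ.
The angular momentum is an integer multiple of the reduced Planck constant.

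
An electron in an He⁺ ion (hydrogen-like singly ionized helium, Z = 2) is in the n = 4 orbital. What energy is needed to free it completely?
3.4014 eV

The ionization energy is the energy needed to remove the electron completely (n → ∞).

For a hydrogen-like ion with Z = 2, E_n = -13.6057 Z² / n² eV.

At n = 4: E_4 = -13.6057 × 2² / 4² = -3.4014250 eV
At n = ∞: E_∞ = 0 eV

Ionization energy = E_∞ - E_4 = 0 - (-3.4014250) = 3.4014250 eV
Ionization energy ≈ 3.4014 eV

This is also called the binding energy of the electron in state n = 4.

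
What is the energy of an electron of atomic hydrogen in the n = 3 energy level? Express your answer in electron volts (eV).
-1.51174 eV

The energy levels of a hydrogen-like atom are given by:
E_n = -13.6057 eV / n²

For n = 3:
E_3 = -13.6057 eV / 3²
E_3 = -13.6057 eV / 9
E_3 = -1.51174 eV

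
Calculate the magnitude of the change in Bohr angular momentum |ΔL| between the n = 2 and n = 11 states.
9.49115e-34 J·s (or 9ℏ)

In the Bohr model, L_n = nℏ where ℏ = 1.0545718e-34 J·s.

L_11 = 11ℏ = 1.1600290e-33 J·s
L_2 = 2ℏ = 2.1091436e-34 J·s

ΔL = L_11 - L_2 = (11 - 2)ℏ = 9ℏ
ΔL = 9 × 1.0545718e-34 J·s = 9.49115e-34 J·s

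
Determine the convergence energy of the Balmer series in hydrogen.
3.40143 eV

The series limit corresponds to the transition from n = ∞ to n = 2.
This is the highest energy (shortest wavelength) transition in the Balmer series.

E_∞ = 0 eV
E_2 = -13.6057 / 2² = -3.40143 eV

Energy at series limit:
ΔE = E_∞ - E_2 = 0 - (-3.40143) = 3.40143 eV

This energy equals the ionization energy from the n = 2 state of hydrogen.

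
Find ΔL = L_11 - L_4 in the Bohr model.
7.38e-34 J·s (or 7ℏ)

In the Bohr model, L_n = nℏ where ℏ = 1.0546e-34 J·s.

L_11 = 11ℏ = 1.1601e-33 J·s
L_4 = 4ℏ = 4.2184e-34 J·s

ΔL = L_11 - L_4 = (11 - 4)ℏ = 7ℏ
ΔL = 7 × 1.0546e-34 J·s = 7.38e-34 J·s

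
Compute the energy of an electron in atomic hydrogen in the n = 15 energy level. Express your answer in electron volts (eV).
-0.0605 eV

The energy levels of a hydrogen-like atom are given by:
E_n = -13.6057 eV / n²

For n = 15:
E_15 = -13.6057 eV / 15²
E_15 = -13.6057 eV / 225
E_15 = -0.0605 eV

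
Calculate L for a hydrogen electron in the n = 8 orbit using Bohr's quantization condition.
8.44e-34 J·s (or 8ℏ)

In the Bohr model, angular momentum is quantized:
L = nℏ

where ℏ = h/(2π) = 1.0546e-34 J·s

For n = 8:
L = 8 × 1.0546e-34 J·s
L = 8.44e-34 J·s

This can also be written as L = 8ℏ.
The angular momentum is an integer multiple of the reduced Planck constant.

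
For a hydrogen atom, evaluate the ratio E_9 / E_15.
2.778

Using E_n = -13.6057 Z² / n² eV with Z = 1:

E_9 = -13.6057 / 9² = -13.6057 / 81 = -0.167971605 eV
E_15 = -13.6057 / 15² = -13.6057 / 225 = -0.060469778 eV

The ratio is:
E_9/E_15 = (-0.167971605) / (-0.060469778)
E_9/E_15 = (-13.6057/81) / (-13.6057/225)
E_9/E_15 = 225/81
E_9/E_15 = 2.778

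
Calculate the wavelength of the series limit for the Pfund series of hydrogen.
2278.16283 nm

The series limit corresponds to the transition from n = ∞ to n = 5.
This is the highest energy (shortest wavelength) transition in the Pfund series.

E_∞ = 0 eV
E_5 = -13.6057 / 5² = -0.54422800000 eV

Energy at series limit:
ΔE = E_∞ - E_5 = 0 - (-0.54422800000) = 0.54422800000 eV
λ = hc/E = 1239.84 eV·nm / 0.54422800000 eV = 2278.16283 nm

This energy equals the ionization energy from the n = 5 state of hydrogen.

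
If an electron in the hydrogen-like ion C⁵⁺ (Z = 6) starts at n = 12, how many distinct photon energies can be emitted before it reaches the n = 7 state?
15

The electron can occupy levels n = 7, 8, ..., 12 during de-excitation — that is m = 12 - 7 + 1 = 6 distinct levels.

The number of distinct spectral lines equals the number of ways to choose 2 of these m levels (each pair gives one possible emission transition):

Number of lines = m(m-1)/2 = 6×5/2 = 15

These correspond to all possible transitions between the 6 levels:
12 → 11, 12 → 10, 12 → 9, 12 → 8, 12 → 7, 11 → 10, 11 → 9, 11 → 8...

Each transition produces a photon with a unique energy (and thus wavelength). This count does not depend on Z.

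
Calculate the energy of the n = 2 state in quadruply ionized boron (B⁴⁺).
-85.04 eV

For hydrogen-like ions, the energy levels scale with Z²:
E_n = -13.6057 Z² / n² eV

For B⁴⁺ (Z = 5) at n = 2:
E_2 = -13.6057 × 5² / 2²
E_2 = -13.6057 × 25 / 4
E_2 = -340.1425 / 4
E_2 = -85.04 eV

The energy is 25 times more negative than hydrogen at the same n due to the stronger nuclear charge.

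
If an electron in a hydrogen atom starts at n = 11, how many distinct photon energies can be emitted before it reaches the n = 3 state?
36

The electron can occupy levels n = 3, 4, ..., 11 during de-excitation — that is m = 11 - 3 + 1 = 9 distinct levels.

The number of distinct spectral lines equals the number of ways to choose 2 of these m levels (each pair gives one possible emission transition):

Number of lines = m(m-1)/2 = 9×8/2 = 36

These correspond to all possible transitions between the 9 levels:
11 → 10, 11 → 9, 11 → 8, 11 → 7, 11 → 6, 11 → 5, 11 → 4, 11 → 3...

Each transition produces a photon with a unique energy (and thus wavelength). This count does not depend on Z.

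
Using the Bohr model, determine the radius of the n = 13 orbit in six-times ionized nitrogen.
1.2776 nm (or 12.7758 Å)

The Bohr radius formula is:
r_n = n² a₀ / Z

where a₀ = 0.0529177 nm is the Bohr radius.

For N⁶⁺ (Z = 7) at n = 13:
r_13 = 13² × 0.0529177 nm / 7
r_13 = 169 × 0.0529177 nm / 7
r_13 = 8.94309 nm / 7
r_13 = 1.2776 nm

The electron orbits at approximately 1.2776 nm from the nucleus.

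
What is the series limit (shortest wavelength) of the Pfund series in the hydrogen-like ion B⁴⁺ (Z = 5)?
91.1265 nm

The series limit corresponds to the transition from n = ∞ to n = 5.
This is the highest energy (shortest wavelength) transition in the Pfund series.

E_∞ = 0 eV
E_5 = -13.6057 × 5² / 5² = -13.605700 eV

Energy at series limit:
ΔE = E_∞ - E_5 = 0 - (-13.605700) = 13.605700 eV
λ = hc/E = 1239.84 eV·nm / 13.605700 eV = 91.1265 nm

This energy equals the ionization energy from the n = 5 state of B⁴⁺.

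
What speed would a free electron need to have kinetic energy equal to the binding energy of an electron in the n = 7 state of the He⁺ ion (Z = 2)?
6.251e+05 m/s (or 0.20850% of c)

The binding energy at n = 7 for He⁺ is:
E_7 = -13.6057 × 2²/7² = -1.1106694 eV
|E_7| = 1.1106694 eV

Convert to Joules:
KE = 1.1106694 eV × (1.602177 × 10⁻¹⁹ J/eV) = 1.77949e-19 J

Using KE = ½mv²:
v = √(2·KE/m_e)
v = √(2 × 1.77949e-19 J / 9.10938 × 10⁻³¹ kg)
v = 6.251e+05 m/s

This is approximately 0.20850% the speed of light.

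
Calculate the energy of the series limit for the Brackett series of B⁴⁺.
21.259 eV

The series limit corresponds to the transition from n = ∞ to n = 4.
This is the highest energy (shortest wavelength) transition in the Brackett series.

E_∞ = 0 eV
E_4 = -13.6057 × 5² / 4² = -21.259 eV

Energy at series limit:
ΔE = E_∞ - E_4 = 0 - (-21.259) = 21.259 eV

This energy equals the ionization energy from the n = 4 state of B⁴⁺.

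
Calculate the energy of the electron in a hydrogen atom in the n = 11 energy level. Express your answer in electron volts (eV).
-0.11244 eV

The energy levels of a hydrogen-like atom are given by:
E_n = -13.6057 eV / n²

For n = 11:
E_11 = -13.6057 eV / 11²
E_11 = -13.6057 eV / 121
E_11 = -0.11244 eV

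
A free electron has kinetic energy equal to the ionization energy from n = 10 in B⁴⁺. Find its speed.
1.0938e+06 m/s (or 0.36487% of c)

The binding energy at n = 10 for B⁴⁺ is:
E_10 = -13.6057 × 5²/10² = -3.4014250 eV
|E_10| = 3.4014250 eV

Convert to Joules:
KE = 3.4014250 eV × (1.602177 × 10⁻¹⁹ J/eV) = 5.449685e-19 J

Using KE = ½mv²:
v = √(2·KE/m_e)
v = √(2 × 5.449685e-19 J / 9.10938 × 10⁻³¹ kg)
v = 1.0938e+06 m/s

This is approximately 0.36487% the speed of light.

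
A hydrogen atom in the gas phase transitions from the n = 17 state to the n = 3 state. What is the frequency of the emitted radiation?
3.542e+14 Hz

First, find the transition energy:
E_17 = -13.6057 / 17² = -0.0470785 eV
E_3 = -13.6057 / 3² = -1.5117444 eV
|ΔE| = |E_3 - E_17| = 1.4646659 eV

Convert to Joules: E = 1.4646659 eV × (1.602177 × 10⁻¹⁹ J/eV) = 2.34665e-19 J

Using E = hf:
f = E/h = 2.34665e-19 J / (6.62607 × 10⁻³⁴ J·s)
f = 3.542e+14 Hz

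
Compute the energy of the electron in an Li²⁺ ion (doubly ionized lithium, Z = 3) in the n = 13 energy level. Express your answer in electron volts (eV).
-0.72 eV

The energy levels of a hydrogen-like atom are given by:
E_n = -13.6057 Z² / n² eV  (with Z = 3 for Li²⁺)

For n = 13:
E_13 = -13.6057 × 3² / 13²
E_13 = -13.6057 × 9 / 169
E_13 = -0.72 eV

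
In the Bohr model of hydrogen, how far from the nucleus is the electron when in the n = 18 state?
17.1453 nm (or 171.4533 Å)

The Bohr radius formula is:
r_n = n² a₀ / Z

where a₀ = 0.0529177 nm is the Bohr radius.

For H (Z = 1) at n = 18:
r_18 = 18² × 0.0529177 nm / 1
r_18 = 324 × 0.0529177 nm / 1
r_18 = 17.14533 nm / 1
r_18 = 17.1453 nm

The electron orbits at approximately 17.1453 nm from the nucleus.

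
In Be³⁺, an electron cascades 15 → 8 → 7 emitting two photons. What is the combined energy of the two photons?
3.475 eV

The energy levels of Be³⁺ are E_n = -13.6057 × 4² / n² eV.

First transition (15 → 8):
ΔE₁ = |E_8 - E_15|
ΔE₁ = |-3.401425000 - (-0.967516444)| = 2.433909 eV

Second transition (8 → 7):
ΔE₂ = |E_7 - E_8|
ΔE₂ = |-4.442677551 - (-3.401425000)| = 1.041253 eV

Total energy released:
E_total = ΔE₁ + ΔE₂ = 2.433909 + 1.041253 = 3.475 eV

Note: This equals the direct transition 15 → 7: 3.475 eV ✓
Energy is conserved regardless of the path taken.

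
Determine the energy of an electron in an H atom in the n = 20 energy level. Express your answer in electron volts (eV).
-0.03401 eV

The energy levels of a hydrogen-like atom are given by:
E_n = -13.6057 eV / n²

For n = 20:
E_20 = -13.6057 eV / 20²
E_20 = -13.6057 eV / 400
E_20 = -0.03401 eV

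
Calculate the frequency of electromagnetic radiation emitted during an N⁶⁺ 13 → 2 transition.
3.935e+16 Hz

First, find the transition energy:
E_13 = -13.6057 × 7² / 13² = -3.944848 eV
E_2 = -13.6057 × 7² / 2² = -166.669825 eV
|ΔE| = |E_2 - E_13| = 162.724977 eV

Convert to Joules: E = 162.724977 eV × (1.602177 × 10⁻¹⁹ J/eV) = 2.60714e-17 J

Using E = hf:
f = E/h = 2.60714e-17 J / (6.62607 × 10⁻³⁴ J·s)
f = 3.935e+16 Hz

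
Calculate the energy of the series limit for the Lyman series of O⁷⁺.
870.76 eV

The series limit corresponds to the transition from n = ∞ to n = 1.
This is the highest energy (shortest wavelength) transition in the Lyman series.

E_∞ = 0 eV
E_1 = -13.6057 × 8² / 1² = -870.76 eV

Energy at series limit:
ΔE = E_∞ - E_1 = 0 - (-870.76) = 870.76 eV

This energy equals the ionization energy from the n = 1 state of O⁷⁺.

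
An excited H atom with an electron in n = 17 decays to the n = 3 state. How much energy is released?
1.4647 eV

The energy levels are E_n = -13.6057 eV / n².

Energy at n = 17: E_17 = -13.6057 / 17² = -0.0470785 eV
Energy at n = 3: E_3 = -13.6057 / 3² = -1.5117444 eV

For emission (electron falling to lower state), the photon energy is:
E_photon = E_17 - E_3 = |-0.0470785 - (-1.5117444)|
E_photon = 1.4647 eV

This energy is carried away by the emitted photon.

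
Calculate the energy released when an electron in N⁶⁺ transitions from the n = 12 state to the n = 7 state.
8.975983 eV

The energy levels are E_n = -13.6057 Z² eV / n².

Energy at n = 12: E_12 = -13.6057 × 7² / 12² = -4.629717361 eV
Energy at n = 7: E_7 = -13.6057 × 7² / 7² = -13.605700000 eV

For emission (electron falling to lower state), the photon energy is:
E_photon = E_12 - E_7 = |-4.629717361 - (-13.605700000)|
E_photon = 8.975983 eV

This energy is carried away by the emitted photon.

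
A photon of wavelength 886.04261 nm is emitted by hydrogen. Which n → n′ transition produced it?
n = 11 → n = 3

First, find the photon energy from the wavelength (hc = 1239.84 eV·nm):
E = hc/λ = 1239.84 eV·nm / 886.04261 nm = 1.3993006 eV

The energy levels of hydrogen satisfy E_n = -13.6057 / n² eV, so an emission n_i → n_f releases
ΔE = 13.6057 × (1/n_f² − 1/n_i²) eV.

Setting ΔE equal to the photon energy:
1/n_f² − 1/n_i² = 1.3993006 / 13.6057 = 0.10284665

Since 1/n_i² must be positive, we need 1/n_f² > 0.10284665, i.e. n_f ≤ 3. For each allowed n_f, solve n_i = (1/n_f² − 0.10284665)^(−1/2) and check whether it is a whole number:
  n_f = 1: 1/n_i² = 1.00000000 − 0.10284665 = 0.89715335 → n_i = 1.056  (not an integer) ✗
  n_f = 2: 1/n_i² = 0.25000000 − 0.10284665 = 0.14715335 → n_i = 2.607  (not an integer) ✗
  n_f = 3: 1/n_i² = 0.11111111 − 0.10284665 = 0.00826446 → n_i = 11.000  → integer, n_i = 11 ✓

Only n_f = 3 gives an integer upper level, n_i = 11.

The transition is from n = 11 to n = 3 (emission).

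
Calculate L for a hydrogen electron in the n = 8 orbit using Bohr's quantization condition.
8.4366e-34 J·s (or 8ℏ)

In the Bohr model, angular momentum is quantized:
L = nℏ

where ℏ = h/(2π) = 1.054572e-34 J·s

For n = 8:
L = 8 × 1.054572e-34 J·s
L = 8.4366e-34 J·s

This can also be written as L = 8ℏ.
The angular momentum is an integer multiple of the reduced Planck constant.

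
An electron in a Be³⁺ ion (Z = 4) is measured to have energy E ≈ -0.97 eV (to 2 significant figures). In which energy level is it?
n = 15

The exact energy levels follow E_n = -13.6057 Z² / n² eV with Z = 4.

The measured value (-0.97 eV) is reported to only 2 significant figures, so we must test candidate n values and see which one matches to that precision.

Candidate energies:
  n = 13:  E = -13.6057 × 4² / 13² = -1.28811 eV
  n = 14:  E = -13.6057 × 4² / 14² = -1.11067 eV
  n = 15:  E = -13.6057 × 4² / 15² = -0.96752 eV  ← matches
  n = 16:  E = -13.6057 × 4² / 16² = -0.85036 eV
  n = 17:  E = -13.6057 × 4² / 17² = -0.75326 eV

Checking against the measurement of -0.97 eV (2 sig figs), only n = 15 agrees:
E_15 = -0.96752 eV, which rounds to -0.97 eV ✓

Therefore n = 15.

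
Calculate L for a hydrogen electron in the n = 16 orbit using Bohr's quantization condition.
1.687e-33 J·s (or 16ℏ)

In the Bohr model, angular momentum is quantized:
L = nℏ

where ℏ = h/(2π) = 1.05457e-34 J·s

For n = 16:
L = 16 × 1.05457e-34 J·s
L = 1.687e-33 J·s

This can also be written as L = 16ℏ.
The angular momentum is an integer multiple of the reduced Planck constant.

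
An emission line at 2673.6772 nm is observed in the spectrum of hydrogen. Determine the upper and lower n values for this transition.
n = 13 → n = 5

First, find the photon energy from the wavelength (hc = 1239.84 eV·nm):
E = hc/λ = 1239.84 eV·nm / 2673.6772 nm = 0.46372090 eV

The energy levels of hydrogen satisfy E_n = -13.6057 / n² eV, so an emission n_i → n_f releases
ΔE = 13.6057 × (1/n_f² − 1/n_i²) eV.

Setting ΔE equal to the photon energy:
1/n_f² − 1/n_i² = 0.46372090 / 13.6057 = 0.034082840

Since 1/n_i² must be positive, we need 1/n_f² > 0.034082840, i.e. n_f ≤ 5. For each allowed n_f, solve n_i = (1/n_f² − 0.034082840)^(−1/2) and check whether it is a whole number:
  n_f = 1: 1/n_i² = 1.000000000 − 0.034082840 = 0.965917160 → n_i = 1.017  (not an integer) ✗
  n_f = 2: 1/n_i² = 0.250000000 − 0.034082840 = 0.215917160 → n_i = 2.152  (not an integer) ✗
  n_f = 3: 1/n_i² = 0.111111111 − 0.034082840 = 0.077028271 → n_i = 3.603  (not an integer) ✗
  n_f = 4: 1/n_i² = 0.062500000 − 0.034082840 = 0.028417160 → n_i = 5.932  (not an integer) ✗
  n_f = 5: 1/n_i² = 0.040000000 − 0.034082840 = 0.005917160 → n_i = 13.000  → integer, n_i = 13 ✓

Only n_f = 5 gives an integer upper level, n_i = 13.

The transition is from n = 13 to n = 5 (emission).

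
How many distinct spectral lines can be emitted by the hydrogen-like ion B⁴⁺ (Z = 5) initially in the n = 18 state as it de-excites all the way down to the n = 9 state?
45

The electron can occupy levels n = 9, 10, ..., 18 during de-excitation — that is m = 18 - 9 + 1 = 10 distinct levels.

The number of distinct spectral lines equals the number of ways to choose 2 of these m levels (each pair gives one possible emission transition):

Number of lines = m(m-1)/2 = 10×9/2 = 45

These correspond to all possible transitions between the 10 levels:
18 → 17, 18 → 16, 18 → 15, 18 → 14, 18 → 13, 18 → 12, 18 → 11, 18 → 10...

Each transition produces a photon with a unique energy (and thus wavelength). This count does not depend on Z.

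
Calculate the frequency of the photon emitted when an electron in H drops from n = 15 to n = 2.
8.08e+14 Hz

First, find the transition energy:
E_15 = -13.6057 / 15² = -0.060470 eV
E_2 = -13.6057 / 2² = -3.401425 eV
|ΔE| = |E_2 - E_15| = 3.340955 eV

Convert to Joules: E = 3.340955 eV × (1.602177 × 10⁻¹⁹ J/eV) = 5.3528e-19 J

Using E = hf:
f = E/h = 5.3528e-19 J / (6.62607 × 10⁻³⁴ J·s)
f = 8.08e+14 Hz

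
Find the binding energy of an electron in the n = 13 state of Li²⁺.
0.72456 eV

The ionization energy is the energy needed to remove the electron completely (n → ∞).

For a hydrogen-like ion with Z = 3, E_n = -13.6057 Z² / n² eV.

At n = 13: E_13 = -13.6057 × 3² / 13² = -0.72456391 eV
At n = ∞: E_∞ = 0 eV

Ionization energy = E_∞ - E_13 = 0 - (-0.72456391) = 0.72456391 eV
Ionization energy ≈ 0.72456 eV

This is also called the binding energy of the electron in state n = 13.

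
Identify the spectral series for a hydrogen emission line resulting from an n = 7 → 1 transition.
Lyman series

The spectral series in hydrogen are named based on the final (lower) energy level:
- Lyman series: n_final = 1 (ultraviolet)
- Balmer series: n_final = 2 (visible/near-UV)
- Paschen series: n_final = 3 (infrared)
- Brackett series: n_final = 4 (infrared)
- Pfund series: n_final = 5 (far infrared)

Since this transition ends at n = 1, it belongs to the Lyman series.

For reference, this 7 → 1 line has photon energy
ΔE = 13.6057 eV × (1/1² - 1/7²) = 13.3280327 eV,
corresponding to wavelength λ = hc/ΔE = 1239.84 eV·nm / 13.3280327 eV = 93.02498 nm in the ultraviolet region.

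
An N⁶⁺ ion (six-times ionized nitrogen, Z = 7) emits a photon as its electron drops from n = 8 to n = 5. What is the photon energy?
16.250 eV

The energy levels are E_n = -13.6057 Z² eV / n².

Energy at n = 8: E_8 = -13.6057 × 7² / 8² = -10.416864 eV
Energy at n = 5: E_5 = -13.6057 × 7² / 5² = -26.667172 eV

For emission (electron falling to lower state), the photon energy is:
E_photon = E_8 - E_5 = |-10.416864 - (-26.667172)|
E_photon = 16.250 eV

This energy is carried away by the emitted photon.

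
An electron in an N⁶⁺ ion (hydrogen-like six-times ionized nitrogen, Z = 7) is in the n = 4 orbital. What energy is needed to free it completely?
41.66746 eV

The ionization energy is the energy needed to remove the electron completely (n → ∞).

For a hydrogen-like ion with Z = 7, E_n = -13.6057 Z² / n² eV.

At n = 4: E_4 = -13.6057 × 7² / 4² = -41.66745625 eV
At n = ∞: E_∞ = 0 eV

Ionization energy = E_∞ - E_4 = 0 - (-41.66745625) = 41.66745625 eV
Ionization energy ≈ 41.66746 eV

This is also called the binding energy of the electron in state n = 4.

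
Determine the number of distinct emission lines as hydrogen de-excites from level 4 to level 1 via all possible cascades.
6

The electron can occupy levels n = 1, 2, ..., 4 during de-excitation — that is m = 4 - 1 + 1 = 4 distinct levels.

The number of distinct spectral lines equals the number of ways to choose 2 of these m levels (each pair gives one possible emission transition):

Number of lines = m(m-1)/2 = 4×3/2 = 6

These correspond to all possible transitions between the 4 levels:
4 → 3, 4 → 2, 4 → 1, 3 → 2, 3 → 1, 2 → 1

Each transition produces a photon with a unique energy (and thus wavelength). This count does not depend on Z.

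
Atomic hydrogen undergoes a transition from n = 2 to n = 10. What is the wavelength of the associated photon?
379.69380 nm

First, find the transition energy using E_n = -13.6057 / n² eV:
E_2 = -13.6057 / 2² = -3.401425000 eV
E_10 = -13.6057 / 10² = -0.136057000 eV

Photon energy: |ΔE| = |E_10 - E_2| = 3.265368000 eV

Convert to wavelength using E = hc/λ with hc = 1239.84 eV·nm:
λ = hc/E = 1239.84 eV·nm / 3.265368000 eV
λ = 379.69380 nm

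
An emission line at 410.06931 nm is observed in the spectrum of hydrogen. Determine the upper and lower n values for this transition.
n = 6 → n = 2

First, find the photon energy from the wavelength (hc = 1239.84 eV·nm):
E = hc/λ = 1239.84 eV·nm / 410.06931 nm = 3.0234889 eV

The energy levels of hydrogen satisfy E_n = -13.6057 / n² eV, so an emission n_i → n_f releases
ΔE = 13.6057 × (1/n_f² − 1/n_i²) eV.

Setting ΔE equal to the photon energy:
1/n_f² − 1/n_i² = 3.0234889 / 13.6057 = 0.22222222

Since 1/n_i² must be positive, we need 1/n_f² > 0.22222222, i.e. n_f ≤ 2. For each allowed n_f, solve n_i = (1/n_f² − 0.22222222)^(−1/2) and check whether it is a whole number:
  n_f = 1: 1/n_i² = 1.00000000 − 0.22222222 = 0.77777778 → n_i = 1.134  (not an integer) ✗
  n_f = 2: 1/n_i² = 0.25000000 − 0.22222222 = 0.02777778 → n_i = 6.000  → integer, n_i = 6 ✓

Only n_f = 2 gives an integer upper level, n_i = 6.

The transition is from n = 6 to n = 2 (emission).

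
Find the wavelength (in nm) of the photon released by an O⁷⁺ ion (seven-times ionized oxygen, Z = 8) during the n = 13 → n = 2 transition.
5.833478 nm

First, find the transition energy using E_n = -13.6057 Z² / n² eV:
E_13 = -13.6057 × 8² / 13² = -5.15245444 eV
E_2 = -13.6057 × 8² / 2² = -217.69120000 eV

Photon energy: |ΔE| = |E_2 - E_13| = 212.53874556 eV

Convert to wavelength using E = hc/λ with hc = 1239.84 eV·nm:
λ = hc/E = 1239.84 eV·nm / 212.53874556 eV
λ = 5.833478 nm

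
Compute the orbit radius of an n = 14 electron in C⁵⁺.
1.72865 nm (or 17.28646 Å)

The Bohr radius formula is:
r_n = n² a₀ / Z

where a₀ = 0.05291772 nm is the Bohr radius.

For C⁵⁺ (Z = 6) at n = 14:
r_14 = 14² × 0.05291772 nm / 6
r_14 = 196 × 0.05291772 nm / 6
r_14 = 10.371873 nm / 6
r_14 = 1.72865 nm

The electron orbits at approximately 1.72865 nm from the nucleus.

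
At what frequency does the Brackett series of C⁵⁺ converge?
7.40215e+15 Hz

The series limit corresponds to the transition from n = ∞ to n = 4.
This is the highest energy (shortest wavelength) transition in the Brackett series.

E_∞ = 0 eV
E_4 = -13.6057 × 6² / 4² = -30.6128250 eV

Energy at series limit:
ΔE = E_∞ - E_4 = 0 - (-30.6128250) = 30.6128250 eV
E = 30.6128250 eV × (1.602177 × 10⁻¹⁹ J/eV) = 4.9047164e-18 J
f = E/h = 4.9047164e-18 J / (6.62607 × 10⁻³⁴ J·s) = 7.40215e+15 Hz

This energy equals the ionization energy from the n = 4 state of C⁵⁺.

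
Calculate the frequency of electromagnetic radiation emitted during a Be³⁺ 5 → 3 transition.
3.743e+15 Hz

First, find the transition energy:
E_5 = -13.6057 × 4² / 5² = -8.70765 eV
E_3 = -13.6057 × 4² / 3² = -24.18791 eV
|ΔE| = |E_3 - E_5| = 15.48026 eV

Convert to Joules: E = 15.48026 eV × (1.602177 × 10⁻¹⁹ J/eV) = 2.48021e-18 J

Using E = hf:
f = E/h = 2.48021e-18 J / (6.62607 × 10⁻³⁴ J·s)
f = 3.743e+15 Hz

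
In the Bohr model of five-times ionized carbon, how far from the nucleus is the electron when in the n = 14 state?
1.728646 nm (or 17.286456 Å)

The Bohr radius formula is:
r_n = n² a₀ / Z

where a₀ = 0.052917721 nm is the Bohr radius.

For C⁵⁺ (Z = 6) at n = 14:
r_14 = 14² × 0.052917721 nm / 6
r_14 = 196 × 0.052917721 nm / 6
r_14 = 10.3718733 nm / 6
r_14 = 1.728646 nm

The electron orbits at approximately 1.728646 nm from the nucleus.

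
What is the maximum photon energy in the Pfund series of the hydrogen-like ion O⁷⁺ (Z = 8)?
34.831 eV

The series limit corresponds to the transition from n = ∞ to n = 5.
This is the highest energy (shortest wavelength) transition in the Pfund series.

E_∞ = 0 eV
E_5 = -13.6057 × 8² / 5² = -34.831 eV

Energy at series limit:
ΔE = E_∞ - E_5 = 0 - (-34.831) = 34.831 eV

This energy equals the ionization energy from the n = 5 state of O⁷⁺.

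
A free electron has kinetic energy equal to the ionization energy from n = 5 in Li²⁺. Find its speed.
1.313e+06 m/s (or 0.4378% of c)

The binding energy at n = 5 for Li²⁺ is:
E_5 = -13.6057 × 3²/5² = -4.898052 eV
|E_5| = 4.898052 eV

Convert to Joules:
KE = 4.898052 eV × (1.602177 × 10⁻¹⁹ J/eV) = 7.84755e-19 J

Using KE = ½mv²:
v = √(2·KE/m_e)
v = √(2 × 7.84755e-19 J / 9.10938 × 10⁻³¹ kg)
v = 1.313e+06 m/s

This is approximately 0.4378% the speed of light.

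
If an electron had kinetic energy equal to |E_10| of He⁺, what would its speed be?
4.38e+05 m/s (or 0.145947% of c)

The binding energy at n = 10 for He⁺ is:
E_10 = -13.6057 × 2²/10² = -0.54422800 eV
|E_10| = 0.54422800 eV

Convert to Joules:
KE = 0.54422800 eV × (1.602177 × 10⁻¹⁹ J/eV) = 8.7195e-20 J

Using KE = ½mv²:
v = √(2·KE/m_e)
v = √(2 × 8.7195e-20 J / 9.10938 × 10⁻³¹ kg)
v = 4.38e+05 m/s

This is approximately 0.145947% the speed of light.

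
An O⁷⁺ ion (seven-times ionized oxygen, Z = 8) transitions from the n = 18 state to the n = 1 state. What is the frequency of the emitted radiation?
2.09900e+17 Hz

First, find the transition energy:
E_18 = -13.6057 × 8² / 18² = -2.687546 eV
E_1 = -13.6057 × 8² / 1² = -870.764800 eV
|ΔE| = |E_1 - E_18| = 868.077254 eV

Convert to Joules: E = 868.077254 eV × (1.602177 × 10⁻¹⁹ J/eV) = 1.3908134e-16 J

Using E = hf:
f = E/h = 1.3908134e-16 J / (6.62607 × 10⁻³⁴ J·s)
f = 2.09900e+17 Hz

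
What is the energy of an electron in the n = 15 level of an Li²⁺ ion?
-0.54423 eV

For hydrogen-like ions, the energy levels scale with Z²:
E_n = -13.6057 Z² / n² eV

For Li²⁺ (Z = 3) at n = 15:
E_15 = -13.6057 × 3² / 15²
E_15 = -13.6057 × 9 / 225
E_15 = -122.4513 / 225
E_15 = -0.54423 eV

The energy is 9 times more negative than hydrogen at the same n due to the stronger nuclear charge.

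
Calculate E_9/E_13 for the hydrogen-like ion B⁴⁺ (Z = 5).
2.08642

Using E_n = -13.6057 Z² / n² eV with Z = 5:

E_9 = -13.6057 × 5² / 9² = -340.1425 / 81 = -4.19929012346 eV
E_13 = -13.6057 × 5² / 13² = -340.1425 / 169 = -2.01267751479 eV

The ratio is:
E_9/E_13 = (-4.19929012346) / (-2.01267751479)
E_9/E_13 = (-340.1425/81) / (-340.1425/169)
E_9/E_13 = 169/81
E_9/E_13 = 2.08642
(Note: the Z² factors cancel in the ratio.)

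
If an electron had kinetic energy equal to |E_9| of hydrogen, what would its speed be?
2.431e+05 m/s (or 0.081082% of c)

The binding energy at n = 9 for hydrogen is:
E_9 = -13.6057/9² = -0.16797160 eV
|E_9| = 0.16797160 eV

Convert to Joules:
KE = 0.16797160 eV × (1.602177 × 10⁻¹⁹ J/eV) = 2.69120e-20 J

Using KE = ½mv²:
v = √(2·KE/m_e)
v = √(2 × 2.69120e-20 J / 9.10938 × 10⁻³¹ kg)
v = 2.431e+05 m/s

This is approximately 0.081082% the speed of light.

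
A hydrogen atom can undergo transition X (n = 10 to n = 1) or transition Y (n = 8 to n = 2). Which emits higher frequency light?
10 → 1

Calculate the energy for each transition:

Transition 10 → 1:
ΔE₁ = |E_1 - E_10| = |-13.6057/1² - (-13.6057/10²)|
ΔE₁ = |-13.6057000000 - (-0.1360570000)| = 13.4696430 eV

Transition 8 → 2:
ΔE₂ = |E_2 - E_8| = |-13.6057/2² - (-13.6057/8²)|
ΔE₂ = |-3.4014250000 - (-0.2125890625)| = 3.1888359 eV

Since 13.4696430 eV > 3.1888359 eV, the transition 10 → 1 emits the more energetic photon.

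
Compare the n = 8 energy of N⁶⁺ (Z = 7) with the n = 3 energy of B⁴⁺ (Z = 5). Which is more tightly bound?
B⁴⁺ at n = 3 (E = -37.794 eV)

Using E_n = -13.6057 Z² / n² eV:

N⁶⁺ (Z = 7) at n = 8:
E = -13.6057 × 7² / 8² = -13.6057 × 49 / 64 = -10.416864 eV

B⁴⁺ (Z = 5) at n = 3:
E = -13.6057 × 5² / 3² = -13.6057 × 25 / 9 = -37.793611 eV

Since -37.793611 eV < -10.416864 eV,
B⁴⁺ at n = 3 is more tightly bound (requires more energy to ionize).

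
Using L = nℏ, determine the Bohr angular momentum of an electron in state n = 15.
1.5819e-33 J·s (or 15ℏ)

In the Bohr model, angular momentum is quantized:
L = nℏ

where ℏ = h/(2π) = 1.054572e-34 J·s

For n = 15:
L = 15 × 1.054572e-34 J·s
L = 1.5819e-33 J·s

This can also be written as L = 15ℏ.
The angular momentum is an integer multiple of the reduced Planck constant.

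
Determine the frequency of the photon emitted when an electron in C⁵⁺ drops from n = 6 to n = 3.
9.8695e+15 Hz

First, find the transition energy:
E_6 = -13.6057 × 6² / 6² = -13.60570000 eV
E_3 = -13.6057 × 6² / 3² = -54.42280000 eV
|ΔE| = |E_3 - E_6| = 40.81710000 eV

Convert to Joules: E = 40.81710000 eV × (1.602177 × 10⁻¹⁹ J/eV) = 6.539622e-18 J

Using E = hf:
f = E/h = 6.539622e-18 J / (6.62607 × 10⁻³⁴ J·s)
f = 9.8695e+15 Hz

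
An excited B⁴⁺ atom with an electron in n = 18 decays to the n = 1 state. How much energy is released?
339.0927 eV

The energy levels are E_n = -13.6057 Z² eV / n².

Energy at n = 18: E_18 = -13.6057 × 5² / 18² = -1.0498225 eV
Energy at n = 1: E_1 = -13.6057 × 5² / 1² = -340.1425000 eV

For emission (electron falling to lower state), the photon energy is:
E_photon = E_18 - E_1 = |-1.0498225 - (-340.1425000)|
E_photon = 339.0927 eV

This energy is carried away by the emitted photon.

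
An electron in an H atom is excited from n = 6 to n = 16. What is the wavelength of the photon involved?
3817.37248 nm

First, find the transition energy using E_n = -13.6057 / n² eV:
E_6 = -13.6057 / 6² = -0.37793611111 eV
E_16 = -13.6057 / 16² = -0.05314726563 eV

Photon energy: |ΔE| = |E_16 - E_6| = 0.32478884548 eV

Convert to wavelength using E = hc/λ with hc = 1239.84 eV·nm:
λ = hc/E = 1239.84 eV·nm / 0.32478884548 eV
λ = 3817.37248 nm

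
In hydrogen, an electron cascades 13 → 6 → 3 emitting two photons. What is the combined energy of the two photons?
1.43124 eV

The energy levels of hydrogen are E_n = -13.6057 / n² eV.

First transition (13 → 6):
ΔE₁ = |E_6 - E_13|
ΔE₁ = |-0.37793611111 - (-0.08050710059)| = 0.29742901 eV

Second transition (6 → 3):
ΔE₂ = |E_3 - E_6|
ΔE₂ = |-1.51174444444 - (-0.37793611111)| = 1.13380833 eV

Total energy released:
E_total = ΔE₁ + ΔE₂ = 0.29742901 + 1.13380833 = 1.43124 eV

Note: This equals the direct transition 13 → 3: 1.43124 eV ✓
Energy is conserved regardless of the path taken.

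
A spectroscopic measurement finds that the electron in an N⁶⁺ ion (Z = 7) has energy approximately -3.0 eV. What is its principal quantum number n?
n = 15

The exact energy levels follow E_n = -13.6057 Z² / n² eV with Z = 7.

The measured value (-3.0 eV) is reported to only 2 significant figures, so we must test candidate n values and see which one matches to that precision.

Candidate energies:
  n = 13:  E = -13.6057 × 7² / 13² = -3.94485 eV
  n = 14:  E = -13.6057 × 7² / 14² = -3.40143 eV
  n = 15:  E = -13.6057 × 7² / 15² = -2.96302 eV  ← matches
  n = 16:  E = -13.6057 × 7² / 16² = -2.60422 eV
  n = 17:  E = -13.6057 × 7² / 17² = -2.30685 eV

Checking against the measurement of -3.0 eV (2 sig figs), only n = 15 agrees:
E_15 = -2.96302 eV, which rounds to -3.0 eV ✓

Therefore n = 15.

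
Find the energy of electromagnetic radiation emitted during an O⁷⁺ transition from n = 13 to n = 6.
19.0355 eV

The energy levels are E_n = -13.6057 Z² eV / n².

Energy at n = 13: E_13 = -13.6057 × 8² / 13² = -5.1524544 eV
Energy at n = 6: E_6 = -13.6057 × 8² / 6² = -24.1879111 eV

For emission (electron falling to lower state), the photon energy is:
E_photon = E_13 - E_6 = |-5.1524544 - (-24.1879111)|
E_photon = 19.0355 eV

This energy is carried away by the emitted photon.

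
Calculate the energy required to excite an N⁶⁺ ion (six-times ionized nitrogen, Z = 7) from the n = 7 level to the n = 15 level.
10.64268 eV

The energy levels of a hydrogen-like atom are E_n = -13.6057 Z² eV / n².

Energy at n = 7: E_7 = -13.6057 × 7² / 7² = -13.60570000 eV
Energy at n = 15: E_15 = -13.6057 × 7² / 15² = -2.96301911 eV

The excitation energy is the difference:
ΔE = E_15 - E_7
ΔE = -2.96301911 - (-13.60570000)
ΔE = 10.64268 eV

Since this is positive, energy must be absorbed (photon absorption).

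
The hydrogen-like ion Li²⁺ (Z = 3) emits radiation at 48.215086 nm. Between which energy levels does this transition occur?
n = 5 → n = 2

First, find the photon energy from the wavelength (hc = 1239.84 eV·nm):
E = hc/λ = 1239.84 eV·nm / 48.215086 nm = 25.714773 eV

The energy levels of Li²⁺ satisfy E_n = -13.6057 × 3² / n² eV, so an emission n_i → n_f releases
ΔE = 13.6057 × 3² × (1/n_f² − 1/n_i²) eV.

Setting ΔE equal to the photon energy:
1/n_f² − 1/n_i² = 25.714773 / (13.6057 × 3²) = 0.21000000

Since 1/n_i² must be positive, we need 1/n_f² > 0.21000000, i.e. n_f ≤ 2. For each allowed n_f, solve n_i = (1/n_f² − 0.21000000)^(−1/2) and check whether it is a whole number:
  n_f = 1: 1/n_i² = 1.00000000 − 0.21000000 = 0.79000000 → n_i = 1.125  (not an integer) ✗
  n_f = 2: 1/n_i² = 0.25000000 − 0.21000000 = 0.04000000 → n_i = 5.000  → integer, n_i = 5 ✓

Only n_f = 2 gives an integer upper level, n_i = 5.

The transition is from n = 5 to n = 2 (emission).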